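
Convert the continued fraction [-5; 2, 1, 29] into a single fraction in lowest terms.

-415/89

Collapse the nested fraction from the inside out:
Start with 29.
1 + 1/(29/1) = 1 + 1/29 = 30/29
2 + 1/(30/29) = 2 + 29/30 = 89/30
-5 + 1/(89/30) = -5 + 30/89 = -415/89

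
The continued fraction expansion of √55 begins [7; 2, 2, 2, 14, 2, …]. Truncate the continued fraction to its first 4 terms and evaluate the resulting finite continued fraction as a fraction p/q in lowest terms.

Start with 2.
2 + 1/(2/1) = 2 + 1/2 = 5/2
2 + 1/(5/2) = 2 + 2/5 = 12/5
7 + 1/(12/5) = 7 + 5/12 = 89/12

89/12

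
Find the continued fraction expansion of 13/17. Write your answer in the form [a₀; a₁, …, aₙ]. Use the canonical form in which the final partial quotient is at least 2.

⌊13/17⌋ = 0, remainder 13
⌊17/13⌋ = 1, remainder 4
⌊13/4⌋ = 3, remainder 1
⌊4/1⌋ = 4, remainder 0

[0; 1, 3, 4]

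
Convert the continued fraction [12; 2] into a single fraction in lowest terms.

25/2

Build up convergents one term at a time:
a_0 = 12: 12/1
a_1 = 2: 25/2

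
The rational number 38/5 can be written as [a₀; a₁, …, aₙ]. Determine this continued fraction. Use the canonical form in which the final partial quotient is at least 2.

[7; 1, 1, 2]

Repeatedly divide and take the remainder:
38 = 7·5 + 3, so a_0 = 7
5 = 1·3 + 2, so a_1 = 1
3 = 1·2 + 1, so a_2 = 1
2 = 2·1 + 0, so a_3 = 2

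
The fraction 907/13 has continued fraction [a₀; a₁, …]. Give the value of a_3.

3

907 = 69·13 + 10, so a_0 = 69
13 = 1·10 + 3, so a_1 = 1
10 = 3·3 + 1, so a_2 = 3
3 = 3·1 + 0, so a_3 = 3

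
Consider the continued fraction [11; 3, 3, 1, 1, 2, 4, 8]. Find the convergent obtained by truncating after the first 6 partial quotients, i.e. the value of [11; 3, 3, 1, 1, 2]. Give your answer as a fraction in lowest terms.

667/59

a_0 = 11: 11/1
a_1 = 3: 34/3
a_2 = 3: 113/10
a_3 = 1: 147/13
a_4 = 1: 260/23
a_5 = 2: 667/59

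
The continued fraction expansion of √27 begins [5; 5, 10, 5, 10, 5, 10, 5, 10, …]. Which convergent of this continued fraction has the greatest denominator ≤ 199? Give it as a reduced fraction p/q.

265/51

a_0 = 5: 5/1  (≤ bound)
a_1 = 5: 26/5  (≤ bound)
a_2 = 10: 265/51  (≤ bound)
a_3 = 5: 1351/260  (> 199, stop)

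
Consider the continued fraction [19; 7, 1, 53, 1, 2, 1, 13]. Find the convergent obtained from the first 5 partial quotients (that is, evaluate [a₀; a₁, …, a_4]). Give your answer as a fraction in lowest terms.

Compute successive convergents:
a_0 = 19: 19/1
a_1 = 7: 134/7
a_2 = 1: 153/8
a_3 = 53: 8243/431
a_4 = 1: 8396/439

8396/439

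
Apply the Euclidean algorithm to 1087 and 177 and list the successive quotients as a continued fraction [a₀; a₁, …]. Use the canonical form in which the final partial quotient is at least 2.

[6; 7, 12, 2]

⌊1087/177⌋ = 6, remainder 25
⌊177/25⌋ = 7, remainder 2
⌊25/2⌋ = 12, remainder 1
⌊2/1⌋ = 2, remainder 0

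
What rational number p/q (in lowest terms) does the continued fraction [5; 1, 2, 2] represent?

Start with 2.
2 + 1/(2/1) = 2 + 1/2 = 5/2
1 + 1/(5/2) = 1 + 2/5 = 7/5
5 + 1/(7/5) = 5 + 5/7 = 40/7

40/7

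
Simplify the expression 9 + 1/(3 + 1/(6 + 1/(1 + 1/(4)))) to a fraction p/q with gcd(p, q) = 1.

a_0 = 9: 9/1
a_1 = 3: 28/3
a_2 = 6: 177/19
a_3 = 1: 205/22
a_4 = 4: 997/107

997/107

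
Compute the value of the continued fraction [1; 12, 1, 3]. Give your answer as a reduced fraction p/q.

Collapse the nested fraction from the inside out:
Start with 3.
1 + 1/(3/1) = 1 + 1/3 = 4/3
12 + 1/(4/3) = 12 + 3/4 = 51/4
1 + 1/(51/4) = 1 + 4/51 = 55/51

55/51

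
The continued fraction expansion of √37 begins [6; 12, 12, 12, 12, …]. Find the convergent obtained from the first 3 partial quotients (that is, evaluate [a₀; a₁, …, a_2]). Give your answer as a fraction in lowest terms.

882/145

Start with 12.
12 + 1/(12/1) = 12 + 1/12 = 145/12
6 + 1/(145/12) = 6 + 12/145 = 882/145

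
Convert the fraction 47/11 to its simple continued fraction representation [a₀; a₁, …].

Apply division with remainder until the remainder is 0:
47 ÷ 11 → quotient 4, remainder 3
11 ÷ 3 → quotient 3, remainder 2
3 ÷ 2 → quotient 1, remainder 1
2 ÷ 1 → quotient 2, remainder 0

[4; 3, 1, 2]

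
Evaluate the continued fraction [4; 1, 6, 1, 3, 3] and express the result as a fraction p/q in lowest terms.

Start with 3.
3 + 1/(3/1) = 3 + 1/3 = 10/3
1 + 1/(10/3) = 1 + 3/10 = 13/10
6 + 1/(13/10) = 6 + 10/13 = 88/13
1 + 1/(88/13) = 1 + 13/88 = 101/88
4 + 1/(101/88) = 4 + 88/101 = 492/101

492/101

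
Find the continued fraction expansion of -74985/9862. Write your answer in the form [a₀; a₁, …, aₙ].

[-8; 2, 1, 1, 11, 14, 12]

⌊-74985/9862⌋ = -8, remainder 3911
⌊9862/3911⌋ = 2, remainder 2040
⌊3911/2040⌋ = 1, remainder 1871
⌊2040/1871⌋ = 1, remainder 169
⌊1871/169⌋ = 11, remainder 12
⌊169/12⌋ = 14, remainder 1
⌊12/1⌋ = 12, remainder 0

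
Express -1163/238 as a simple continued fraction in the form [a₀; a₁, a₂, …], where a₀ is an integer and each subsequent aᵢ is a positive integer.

-1163 = -5·238 + 27, so a_0 = -5
238 = 8·27 + 22, so a_1 = 8
27 = 1·22 + 5, so a_2 = 1
22 = 4·5 + 2, so a_3 = 4
5 = 2·2 + 1, so a_4 = 2
2 = 2·1 + 0, so a_5 = 2

[-5; 8, 1, 4, 2, 2]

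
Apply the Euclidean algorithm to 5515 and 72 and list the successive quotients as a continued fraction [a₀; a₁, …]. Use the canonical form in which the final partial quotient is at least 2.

[76; 1, 1, 2, 14]

⌊5515/72⌋ = 76, remainder 43
⌊72/43⌋ = 1, remainder 29
⌊43/29⌋ = 1, remainder 14
⌊29/14⌋ = 2, remainder 1
⌊14/1⌋ = 14, remainder 0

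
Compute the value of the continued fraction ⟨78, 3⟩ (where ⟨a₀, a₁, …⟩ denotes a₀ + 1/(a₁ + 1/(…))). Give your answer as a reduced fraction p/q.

235/3

a_0 = 78: 78/1
a_1 = 3: 235/3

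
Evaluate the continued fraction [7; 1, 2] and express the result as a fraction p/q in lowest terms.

Build up convergents one term at a time:
a_0 = 7: 7/1
a_1 = 1: 8/1
a_2 = 2: 23/3

23/3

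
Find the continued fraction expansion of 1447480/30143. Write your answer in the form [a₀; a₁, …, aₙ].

⌊1447480/30143⌋ = 48, remainder 616
⌊30143/616⌋ = 48, remainder 575
⌊616/575⌋ = 1, remainder 41
⌊575/41⌋ = 14, remainder 1
⌊41/1⌋ = 41, remainder 0

[48; 48, 1, 14, 41]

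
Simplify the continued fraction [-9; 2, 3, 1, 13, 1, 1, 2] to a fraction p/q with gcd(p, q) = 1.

-5536/647

a_0 = -9: -9/1
a_1 = 2: -17/2
a_2 = 3: -60/7
a_3 = 1: -77/9
a_4 = 13: -1061/124
a_5 = 1: -1138/133
a_6 = 1: -2199/257
a_7 = 2: -5536/647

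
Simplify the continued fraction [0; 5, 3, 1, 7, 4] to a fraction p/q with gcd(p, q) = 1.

Start with 4.
7 + 1/(4/1) = 7 + 1/4 = 29/4
1 + 1/(29/4) = 1 + 4/29 = 33/29
3 + 1/(33/29) = 3 + 29/33 = 128/33
5 + 1/(128/33) = 5 + 33/128 = 673/128
0 + 1/(673/128) = 0 + 128/673 = 128/673

128/673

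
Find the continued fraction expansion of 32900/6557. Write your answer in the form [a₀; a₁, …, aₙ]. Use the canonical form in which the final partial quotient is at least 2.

[5; 57, 57, 2]

⌊32900/6557⌋ = 5, remainder 115
⌊6557/115⌋ = 57, remainder 2
⌊115/2⌋ = 57, remainder 1
⌊2/1⌋ = 2, remainder 0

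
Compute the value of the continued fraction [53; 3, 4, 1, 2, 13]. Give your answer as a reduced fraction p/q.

32040/601

Start with 13.
2 + 1/(13/1) = 2 + 1/13 = 27/13
1 + 1/(27/13) = 1 + 13/27 = 40/27
4 + 1/(40/27) = 4 + 27/40 = 187/40
3 + 1/(187/40) = 3 + 40/187 = 601/187
53 + 1/(601/187) = 53 + 187/601 = 32040/601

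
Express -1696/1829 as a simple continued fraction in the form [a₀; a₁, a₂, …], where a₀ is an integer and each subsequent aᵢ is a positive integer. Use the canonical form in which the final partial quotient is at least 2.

[-1; 13, 1, 3, 33]

-1696 = -1·1829 + 133, so a_0 = -1
1829 = 13·133 + 100, so a_1 = 13
133 = 1·100 + 33, so a_2 = 1
100 = 3·33 + 1, so a_3 = 3
33 = 33·1 + 0, so a_4 = 33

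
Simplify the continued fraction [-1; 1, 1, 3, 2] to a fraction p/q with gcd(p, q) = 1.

-7/16

Use the convergent recurrence hₖ = aₖ·hₖ₋₁ + hₖ₋₂ (and likewise for the denominators kₖ):
a_0 = -1: -1/1
a_1 = 1: 0/1
a_2 = 1: -1/2
a_3 = 3: -3/7
a_4 = 2: -7/16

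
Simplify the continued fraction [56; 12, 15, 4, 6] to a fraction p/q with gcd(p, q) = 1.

a_0 = 56: 56/1
a_1 = 12: 673/12
a_2 = 15: 10151/181
a_3 = 4: 41277/736
a_4 = 6: 257813/4597

257813/4597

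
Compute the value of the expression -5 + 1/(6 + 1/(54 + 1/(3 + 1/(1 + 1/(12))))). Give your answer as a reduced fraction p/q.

-80498/16653

Start with 12.
1 + 1/(12/1) = 1 + 1/12 = 13/12
3 + 1/(13/12) = 3 + 12/13 = 51/13
54 + 1/(51/13) = 54 + 13/51 = 2767/51
6 + 1/(2767/51) = 6 + 51/2767 = 16653/2767
-5 + 1/(16653/2767) = -5 + 2767/16653 = -80498/16653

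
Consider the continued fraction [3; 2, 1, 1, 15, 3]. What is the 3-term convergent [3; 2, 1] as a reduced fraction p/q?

Start with 1.
2 + 1/(1/1) = 2 + 1/1 = 3/1
3 + 1/(3/1) = 3 + 1/3 = 10/3

10/3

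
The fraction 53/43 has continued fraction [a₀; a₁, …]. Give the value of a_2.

Repeatedly divide and take the remainder:
53 = 1·43 + 10, so a_0 = 1
43 = 4·10 + 3, so a_1 = 4
10 = 3·3 + 1, so a_2 = 3

3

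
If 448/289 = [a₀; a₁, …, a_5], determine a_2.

Run the Euclidean algorithm, recording each quotient:
448 ÷ 289 → quotient 1, remainder 159
289 ÷ 159 → quotient 1, remainder 130
159 ÷ 130 → quotient 1, remainder 29

1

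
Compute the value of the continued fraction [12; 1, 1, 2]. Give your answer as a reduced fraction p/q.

63/5

Starting at the tail and folding back:
Start with 2.
1 + 1/(2/1) = 1 + 1/2 = 3/2
1 + 1/(3/2) = 1 + 2/3 = 5/3
12 + 1/(5/3) = 12 + 3/5 = 63/5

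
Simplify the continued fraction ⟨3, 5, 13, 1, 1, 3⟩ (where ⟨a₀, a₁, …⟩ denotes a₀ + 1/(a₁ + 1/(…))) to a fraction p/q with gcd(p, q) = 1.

a_0 = 3: 3/1
a_1 = 5: 16/5
a_2 = 13: 211/66
a_3 = 1: 227/71
a_4 = 1: 438/137
a_5 = 3: 1541/482

1541/482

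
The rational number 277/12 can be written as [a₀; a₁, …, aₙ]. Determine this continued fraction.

[23; 12]

277 = 23·12 + 1, so a_0 = 23
12 = 12·1 + 0, so a_1 = 12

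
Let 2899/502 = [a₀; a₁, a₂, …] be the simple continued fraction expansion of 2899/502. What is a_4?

2899 = 5·502 + 389, so a_0 = 5
502 = 1·389 + 113, so a_1 = 1
389 = 3·113 + 50, so a_2 = 3
113 = 2·50 + 13, so a_3 = 2
50 = 3·13 + 11, so a_4 = 3

3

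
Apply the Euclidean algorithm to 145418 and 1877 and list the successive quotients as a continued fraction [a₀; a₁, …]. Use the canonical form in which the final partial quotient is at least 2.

⌊145418/1877⌋ = 77, remainder 889
⌊1877/889⌋ = 2, remainder 99
⌊889/99⌋ = 8, remainder 97
⌊99/97⌋ = 1, remainder 2
⌊97/2⌋ = 48, remainder 1
⌊2/1⌋ = 2, remainder 0

[77; 2, 8, 1, 48, 2]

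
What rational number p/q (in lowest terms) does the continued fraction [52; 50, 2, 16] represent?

Collapse the nested fraction from the inside out:
Start with 16.
2 + 1/(16/1) = 2 + 1/16 = 33/16
50 + 1/(33/16) = 50 + 16/33 = 1666/33
52 + 1/(1666/33) = 52 + 33/1666 = 86665/1666

86665/1666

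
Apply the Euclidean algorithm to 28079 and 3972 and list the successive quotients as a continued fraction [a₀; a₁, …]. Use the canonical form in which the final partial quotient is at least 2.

Apply division with remainder until the remainder is 0:
⌊28079/3972⌋ = 7, remainder 275
⌊3972/275⌋ = 14, remainder 122
⌊275/122⌋ = 2, remainder 31
⌊122/31⌋ = 3, remainder 29
⌊31/29⌋ = 1, remainder 2
⌊29/2⌋ = 14, remainder 1
⌊2/1⌋ = 2, remainder 0

[7; 14, 2, 3, 1, 14, 2]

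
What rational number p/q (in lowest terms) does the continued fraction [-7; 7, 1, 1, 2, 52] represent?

-13675/1991

Use the convergent recurrence hₖ = aₖ·hₖ₋₁ + hₖ₋₂ (and likewise for the denominators kₖ):
a_0 = -7: -7/1
a_1 = 7: -48/7
a_2 = 1: -55/8
a_3 = 1: -103/15
a_4 = 2: -261/38
a_5 = 52: -13675/1991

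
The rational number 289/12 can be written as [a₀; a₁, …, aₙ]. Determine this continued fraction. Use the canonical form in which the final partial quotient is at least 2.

[24; 12]

289 = 24·12 + 1, so a_0 = 24
12 = 12·1 + 0, so a_1 = 12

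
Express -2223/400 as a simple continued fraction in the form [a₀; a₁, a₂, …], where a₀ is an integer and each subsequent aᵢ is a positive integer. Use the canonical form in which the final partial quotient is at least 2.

[-6; 2, 3, 1, 5, 1, 1, 3]

-2223 ÷ 400 → quotient -6, remainder 177
400 ÷ 177 → quotient 2, remainder 46
177 ÷ 46 → quotient 3, remainder 39
46 ÷ 39 → quotient 1, remainder 7
39 ÷ 7 → quotient 5, remainder 4
7 ÷ 4 → quotient 1, remainder 3
4 ÷ 3 → quotient 1, remainder 1
3 ÷ 1 → quotient 3, remainder 0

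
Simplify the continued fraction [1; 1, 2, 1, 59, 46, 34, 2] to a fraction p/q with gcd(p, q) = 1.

1328051/759340

Compute successive convergents:
a_0 = 1: 1/1
a_1 = 1: 2/1
a_2 = 2: 5/3
a_3 = 1: 7/4
a_4 = 59: 418/239
a_5 = 46: 19235/10998
a_6 = 34: 654408/374171
a_7 = 2: 1328051/759340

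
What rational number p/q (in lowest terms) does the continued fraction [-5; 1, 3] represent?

-17/4

Start with 3.
1 + 1/(3/1) = 1 + 1/3 = 4/3
-5 + 1/(4/3) = -5 + 3/4 = -17/4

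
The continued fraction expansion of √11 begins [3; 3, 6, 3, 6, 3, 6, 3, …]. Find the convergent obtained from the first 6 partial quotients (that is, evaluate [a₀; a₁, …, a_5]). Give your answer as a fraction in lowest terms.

Start with 3.
6 + 1/(3/1) = 6 + 1/3 = 19/3
3 + 1/(19/3) = 3 + 3/19 = 60/19
6 + 1/(60/19) = 6 + 19/60 = 379/60
3 + 1/(379/60) = 3 + 60/379 = 1197/379
3 + 1/(1197/379) = 3 + 379/1197 = 3970/1197

3970/1197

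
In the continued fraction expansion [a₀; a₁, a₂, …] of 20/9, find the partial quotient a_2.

2

Run the Euclidean algorithm, recording each quotient:
20 = 2·9 + 2, so a_0 = 2
9 = 4·2 + 1, so a_1 = 4
2 = 2·1 + 0, so a_2 = 2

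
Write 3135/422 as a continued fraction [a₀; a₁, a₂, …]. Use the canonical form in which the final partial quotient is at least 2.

3135 ÷ 422 → quotient 7, remainder 181
422 ÷ 181 → quotient 2, remainder 60
181 ÷ 60 → quotient 3, remainder 1
60 ÷ 1 → quotient 60, remainder 0

[7; 2, 3, 60]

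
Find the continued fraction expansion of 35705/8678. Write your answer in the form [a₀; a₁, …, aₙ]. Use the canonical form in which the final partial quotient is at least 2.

[4; 8, 1, 2, 1, 5, 43]

35705 ÷ 8678 → quotient 4, remainder 993
8678 ÷ 993 → quotient 8, remainder 734
993 ÷ 734 → quotient 1, remainder 259
734 ÷ 259 → quotient 2, remainder 216
259 ÷ 216 → quotient 1, remainder 43
216 ÷ 43 → quotient 5, remainder 1
43 ÷ 1 → quotient 43, remainder 0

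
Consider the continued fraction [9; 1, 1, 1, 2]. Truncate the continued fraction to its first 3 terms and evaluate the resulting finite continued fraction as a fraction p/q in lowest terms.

Start with 1.
1 + 1/(1/1) = 1 + 1/1 = 2/1
9 + 1/(2/1) = 9 + 1/2 = 19/2

19/2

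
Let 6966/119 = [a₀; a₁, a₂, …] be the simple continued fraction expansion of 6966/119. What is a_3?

6

6966 ÷ 119 → quotient 58, remainder 64
119 ÷ 64 → quotient 1, remainder 55
64 ÷ 55 → quotient 1, remainder 9
55 ÷ 9 → quotient 6, remainder 1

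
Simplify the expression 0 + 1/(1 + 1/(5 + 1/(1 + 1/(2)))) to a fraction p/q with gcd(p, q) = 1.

17/20

Start with 2.
1 + 1/(2/1) = 1 + 1/2 = 3/2
5 + 1/(3/2) = 5 + 2/3 = 17/3
1 + 1/(17/3) = 1 + 3/17 = 20/17
0 + 1/(20/17) = 0 + 17/20 = 17/20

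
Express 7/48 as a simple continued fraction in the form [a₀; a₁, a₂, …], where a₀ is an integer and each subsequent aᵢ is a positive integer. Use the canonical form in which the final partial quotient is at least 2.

⌊7/48⌋ = 0, remainder 7
⌊48/7⌋ = 6, remainder 6
⌊7/6⌋ = 1, remainder 1
⌊6/1⌋ = 6, remainder 0

[0; 6, 1, 6]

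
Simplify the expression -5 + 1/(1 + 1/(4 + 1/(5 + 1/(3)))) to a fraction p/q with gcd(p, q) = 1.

Start with 3.
5 + 1/(3/1) = 5 + 1/3 = 16/3
4 + 1/(16/3) = 4 + 3/16 = 67/16
1 + 1/(67/16) = 1 + 16/67 = 83/67
-5 + 1/(83/67) = -5 + 67/83 = -348/83

-348/83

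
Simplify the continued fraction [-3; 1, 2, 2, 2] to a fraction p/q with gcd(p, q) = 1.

Start with 2.
2 + 1/(2/1) = 2 + 1/2 = 5/2
2 + 1/(5/2) = 2 + 2/5 = 12/5
1 + 1/(12/5) = 1 + 5/12 = 17/12
-3 + 1/(17/12) = -3 + 12/17 = -39/17

-39/17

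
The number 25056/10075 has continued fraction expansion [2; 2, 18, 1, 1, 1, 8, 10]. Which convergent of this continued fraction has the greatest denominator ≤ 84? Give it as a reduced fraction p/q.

a_0 = 2: 2/1  (≤ bound)
a_1 = 2: 5/2  (≤ bound)
a_2 = 18: 92/37  (≤ bound)
a_3 = 1: 97/39  (≤ bound)
a_4 = 1: 189/76  (≤ bound)
a_5 = 1: 286/115  (> 84, stop)

189/76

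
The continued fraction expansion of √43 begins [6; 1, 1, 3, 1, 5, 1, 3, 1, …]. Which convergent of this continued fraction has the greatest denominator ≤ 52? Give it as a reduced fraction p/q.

List convergents until the denominator exceeds the bound:
a_0 = 6: 6/1  (≤ bound)
a_1 = 1: 7/1  (≤ bound)
a_2 = 1: 13/2  (≤ bound)
a_3 = 3: 46/7  (≤ bound)
a_4 = 1: 59/9  (≤ bound)
a_5 = 5: 341/52  (≤ bound)
a_6 = 1: 400/61  (> 52, stop)

341/52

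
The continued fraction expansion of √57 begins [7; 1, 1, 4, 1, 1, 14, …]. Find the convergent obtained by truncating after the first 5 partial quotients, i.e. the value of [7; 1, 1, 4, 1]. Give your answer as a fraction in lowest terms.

Compute successive convergents:
a_0 = 7: 7/1
a_1 = 1: 8/1
a_2 = 1: 15/2
a_3 = 4: 68/9
a_4 = 1: 83/11

83/11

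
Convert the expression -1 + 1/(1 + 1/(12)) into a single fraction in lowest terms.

-1/13

Build up convergents one term at a time:
a_0 = -1: -1/1
a_1 = 1: 0/1
a_2 = 12: -1/13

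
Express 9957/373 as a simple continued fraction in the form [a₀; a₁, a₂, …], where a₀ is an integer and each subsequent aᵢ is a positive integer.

⌊9957/373⌋ = 26, remainder 259
⌊373/259⌋ = 1, remainder 114
⌊259/114⌋ = 2, remainder 31
⌊114/31⌋ = 3, remainder 21
⌊31/21⌋ = 1, remainder 10
⌊21/10⌋ = 2, remainder 1
⌊10/1⌋ = 10, remainder 0

[26; 1, 2, 3, 1, 2, 10]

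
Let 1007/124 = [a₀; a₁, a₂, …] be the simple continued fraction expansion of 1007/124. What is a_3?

1

1007 ÷ 124 → quotient 8, remainder 15
124 ÷ 15 → quotient 8, remainder 4
15 ÷ 4 → quotient 3, remainder 3
4 ÷ 3 → quotient 1, remainder 1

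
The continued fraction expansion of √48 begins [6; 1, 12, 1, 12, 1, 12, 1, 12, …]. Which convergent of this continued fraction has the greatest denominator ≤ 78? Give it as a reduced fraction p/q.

List convergents until the denominator exceeds the bound:
a_0 = 6: 6/1  (≤ bound)
a_1 = 1: 7/1  (≤ bound)
a_2 = 12: 90/13  (≤ bound)
a_3 = 1: 97/14  (≤ bound)
a_4 = 12: 1254/181  (> 78, stop)

97/14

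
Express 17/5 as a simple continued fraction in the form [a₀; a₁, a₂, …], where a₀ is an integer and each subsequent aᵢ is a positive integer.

17 = 3·5 + 2, so a_0 = 3
5 = 2·2 + 1, so a_1 = 2
2 = 2·1 + 0, so a_2 = 2

[3; 2, 2]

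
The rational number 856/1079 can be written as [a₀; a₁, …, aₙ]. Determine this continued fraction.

[0; 1, 3, 1, 5, 5, 7]

⌊856/1079⌋ = 0, remainder 856
⌊1079/856⌋ = 1, remainder 223
⌊856/223⌋ = 3, remainder 187
⌊223/187⌋ = 1, remainder 36
⌊187/36⌋ = 5, remainder 7
⌊36/7⌋ = 5, remainder 1
⌊7/1⌋ = 7, remainder 0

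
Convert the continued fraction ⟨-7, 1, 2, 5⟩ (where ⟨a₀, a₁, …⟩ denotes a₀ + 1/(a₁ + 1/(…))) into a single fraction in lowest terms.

a_0 = -7: -7/1
a_1 = 1: -6/1
a_2 = 2: -19/3
a_3 = 5: -101/16

-101/16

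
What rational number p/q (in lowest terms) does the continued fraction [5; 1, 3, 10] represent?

236/41

a_0 = 5: 5/1
a_1 = 1: 6/1
a_2 = 3: 23/4
a_3 = 10: 236/41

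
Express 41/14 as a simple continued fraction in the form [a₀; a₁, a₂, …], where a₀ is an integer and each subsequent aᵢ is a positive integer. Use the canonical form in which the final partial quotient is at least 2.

41 ÷ 14 → quotient 2, remainder 13
14 ÷ 13 → quotient 1, remainder 1
13 ÷ 1 → quotient 13, remainder 0

[2; 1, 13]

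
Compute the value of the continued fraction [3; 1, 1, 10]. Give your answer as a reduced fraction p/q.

Compute successive convergents:
a_0 = 3: 3/1
a_1 = 1: 4/1
a_2 = 1: 7/2
a_3 = 10: 74/21

74/21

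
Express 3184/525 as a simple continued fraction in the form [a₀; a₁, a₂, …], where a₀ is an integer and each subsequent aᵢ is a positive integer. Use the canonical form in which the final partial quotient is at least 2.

[6; 15, 2, 3, 1, 3]

Repeatedly divide and take the remainder:
3184 = 6·525 + 34, so a_0 = 6
525 = 15·34 + 15, so a_1 = 15
34 = 2·15 + 4, so a_2 = 2
15 = 3·4 + 3, so a_3 = 3
4 = 1·3 + 1, so a_4 = 1
3 = 3·1 + 0, so a_5 = 3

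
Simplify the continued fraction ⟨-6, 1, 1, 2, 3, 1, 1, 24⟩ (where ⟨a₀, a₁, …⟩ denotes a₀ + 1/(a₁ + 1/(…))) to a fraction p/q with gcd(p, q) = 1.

a_0 = -6: -6/1
a_1 = 1: -5/1
a_2 = 1: -11/2
a_3 = 2: -27/5
a_4 = 3: -92/17
a_5 = 1: -119/22
a_6 = 1: -211/39
a_7 = 24: -5183/958

-5183/958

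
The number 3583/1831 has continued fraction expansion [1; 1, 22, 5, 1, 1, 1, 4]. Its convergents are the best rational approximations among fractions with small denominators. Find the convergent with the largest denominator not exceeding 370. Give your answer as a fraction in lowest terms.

List convergents until the denominator exceeds the bound:
a_0 = 1: 1/1  (≤ bound)
a_1 = 1: 2/1  (≤ bound)
a_2 = 22: 45/23  (≤ bound)
a_3 = 5: 227/116  (≤ bound)
a_4 = 1: 272/139  (≤ bound)
a_5 = 1: 499/255  (≤ bound)
a_6 = 1: 771/394  (> 370, stop)

499/255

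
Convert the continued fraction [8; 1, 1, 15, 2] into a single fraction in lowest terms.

545/64

a_0 = 8: 8/1
a_1 = 1: 9/1
a_2 = 1: 17/2
a_3 = 15: 264/31
a_4 = 2: 545/64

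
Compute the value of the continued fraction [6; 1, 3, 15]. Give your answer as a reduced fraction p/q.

412/61

a_0 = 6: 6/1
a_1 = 1: 7/1
a_2 = 3: 27/4
a_3 = 15: 412/61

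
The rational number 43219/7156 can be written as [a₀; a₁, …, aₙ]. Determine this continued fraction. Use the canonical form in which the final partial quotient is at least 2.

[6; 25, 3, 2, 40]

43219 = 6·7156 + 283, so a_0 = 6
7156 = 25·283 + 81, so a_1 = 25
283 = 3·81 + 40, so a_2 = 3
81 = 2·40 + 1, so a_3 = 2
40 = 40·1 + 0, so a_4 = 40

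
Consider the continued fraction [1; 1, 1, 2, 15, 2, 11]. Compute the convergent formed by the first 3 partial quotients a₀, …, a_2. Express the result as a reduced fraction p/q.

Compute successive convergents:
a_0 = 1: 1/1
a_1 = 1: 2/1
a_2 = 1: 3/2

3/2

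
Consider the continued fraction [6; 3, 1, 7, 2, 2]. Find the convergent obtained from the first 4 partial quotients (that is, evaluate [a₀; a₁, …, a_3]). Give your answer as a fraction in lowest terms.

Start with 7.
1 + 1/(7/1) = 1 + 1/7 = 8/7
3 + 1/(8/7) = 3 + 7/8 = 31/8
6 + 1/(31/8) = 6 + 8/31 = 194/31

194/31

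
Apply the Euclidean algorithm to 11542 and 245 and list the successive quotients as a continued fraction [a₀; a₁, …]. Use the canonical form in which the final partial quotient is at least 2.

⌊11542/245⌋ = 47, remainder 27
⌊245/27⌋ = 9, remainder 2
⌊27/2⌋ = 13, remainder 1
⌊2/1⌋ = 2, remainder 0

[47; 9, 13, 2]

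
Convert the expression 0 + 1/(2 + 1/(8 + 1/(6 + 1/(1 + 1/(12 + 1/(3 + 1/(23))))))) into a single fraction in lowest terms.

52621/111703

Start with 23.
3 + 1/(23/1) = 3 + 1/23 = 70/23
12 + 1/(70/23) = 12 + 23/70 = 863/70
1 + 1/(863/70) = 1 + 70/863 = 933/863
6 + 1/(933/863) = 6 + 863/933 = 6461/933
8 + 1/(6461/933) = 8 + 933/6461 = 52621/6461
2 + 1/(52621/6461) = 2 + 6461/52621 = 111703/52621
0 + 1/(111703/52621) = 0 + 52621/111703 = 52621/111703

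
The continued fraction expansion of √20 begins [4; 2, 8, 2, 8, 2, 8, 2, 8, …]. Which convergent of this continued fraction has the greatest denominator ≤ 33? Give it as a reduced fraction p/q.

76/17

List convergents until the denominator exceeds the bound:
a_0 = 4: 4/1  (≤ bound)
a_1 = 2: 9/2  (≤ bound)
a_2 = 8: 76/17  (≤ bound)
a_3 = 2: 161/36  (> 33, stop)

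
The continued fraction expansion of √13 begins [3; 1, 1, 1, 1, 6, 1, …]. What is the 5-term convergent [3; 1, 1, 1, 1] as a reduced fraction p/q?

a_0 = 3: 3/1
a_1 = 1: 4/1
a_2 = 1: 7/2
a_3 = 1: 11/3
a_4 = 1: 18/5

18/5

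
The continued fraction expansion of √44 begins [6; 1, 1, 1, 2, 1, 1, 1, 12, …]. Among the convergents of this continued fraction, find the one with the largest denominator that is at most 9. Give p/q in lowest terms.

53/8

a_0 = 6: 6/1  (≤ bound)
a_1 = 1: 7/1  (≤ bound)
a_2 = 1: 13/2  (≤ bound)
a_3 = 1: 20/3  (≤ bound)
a_4 = 2: 53/8  (≤ bound)
a_5 = 1: 73/11  (> 9, stop)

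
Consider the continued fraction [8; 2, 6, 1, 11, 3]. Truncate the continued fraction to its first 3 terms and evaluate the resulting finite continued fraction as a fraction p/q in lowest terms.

110/13

a_0 = 8: 8/1
a_1 = 2: 17/2
a_2 = 6: 110/13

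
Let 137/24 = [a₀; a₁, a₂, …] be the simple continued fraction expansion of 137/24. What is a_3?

2

Apply division with remainder until the remainder is 0:
⌊137/24⌋ = 5, remainder 17
⌊24/17⌋ = 1, remainder 7
⌊17/7⌋ = 2, remainder 3
⌊7/3⌋ = 2, remainder 1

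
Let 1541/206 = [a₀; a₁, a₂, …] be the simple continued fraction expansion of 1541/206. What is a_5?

1541 = 7·206 + 99, so a_0 = 7
206 = 2·99 + 8, so a_1 = 2
99 = 12·8 + 3, so a_2 = 12
8 = 2·3 + 2, so a_3 = 2
3 = 1·2 + 1, so a_4 = 1
2 = 2·1 + 0, so a_5 = 2

2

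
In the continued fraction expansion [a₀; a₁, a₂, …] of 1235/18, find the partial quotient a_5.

Repeatedly divide and take the remainder:
1235 = 68·18 + 11, so a_0 = 68
18 = 1·11 + 7, so a_1 = 1
11 = 1·7 + 4, so a_2 = 1
7 = 1·4 + 3, so a_3 = 1
4 = 1·3 + 1, so a_4 = 1
3 = 3·1 + 0, so a_5 = 3

3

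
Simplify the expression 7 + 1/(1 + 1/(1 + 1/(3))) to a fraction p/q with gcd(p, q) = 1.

a_0 = 7: 7/1
a_1 = 1: 8/1
a_2 = 1: 15/2
a_3 = 3: 53/7

53/7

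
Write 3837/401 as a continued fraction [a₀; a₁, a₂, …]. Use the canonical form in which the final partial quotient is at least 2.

Apply division with remainder until the remainder is 0:
3837 ÷ 401 → quotient 9, remainder 228
401 ÷ 228 → quotient 1, remainder 173
228 ÷ 173 → quotient 1, remainder 55
173 ÷ 55 → quotient 3, remainder 8
55 ÷ 8 → quotient 6, remainder 7
8 ÷ 7 → quotient 1, remainder 1
7 ÷ 1 → quotient 7, remainder 0

[9; 1, 1, 3, 6, 1, 7]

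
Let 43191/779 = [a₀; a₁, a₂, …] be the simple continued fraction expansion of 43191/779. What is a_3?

1

Apply division with remainder until the remainder is 0:
⌊43191/779⌋ = 55, remainder 346
⌊779/346⌋ = 2, remainder 87
⌊346/87⌋ = 3, remainder 85
⌊87/85⌋ = 1, remainder 2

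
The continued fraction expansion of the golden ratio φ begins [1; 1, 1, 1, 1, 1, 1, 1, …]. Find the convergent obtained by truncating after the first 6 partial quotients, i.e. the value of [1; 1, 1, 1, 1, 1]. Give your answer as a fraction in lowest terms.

13/8

Use the convergent recurrence hₖ = aₖ·hₖ₋₁ + hₖ₋₂ (and likewise for the denominators kₖ):
a_0 = 1: 1/1
a_1 = 1: 2/1
a_2 = 1: 3/2
a_3 = 1: 5/3
a_4 = 1: 8/5
a_5 = 1: 13/8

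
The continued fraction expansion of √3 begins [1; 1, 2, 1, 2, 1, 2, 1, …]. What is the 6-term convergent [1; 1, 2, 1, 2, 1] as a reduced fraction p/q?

26/15

a_0 = 1: 1/1
a_1 = 1: 2/1
a_2 = 2: 5/3
a_3 = 1: 7/4
a_4 = 2: 19/11
a_5 = 1: 26/15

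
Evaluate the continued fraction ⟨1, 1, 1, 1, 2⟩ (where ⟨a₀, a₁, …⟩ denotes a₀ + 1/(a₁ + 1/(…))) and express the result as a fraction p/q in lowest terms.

13/8

Start with 2.
1 + 1/(2/1) = 1 + 1/2 = 3/2
1 + 1/(3/2) = 1 + 2/3 = 5/3
1 + 1/(5/3) = 1 + 3/5 = 8/5
1 + 1/(8/5) = 1 + 5/8 = 13/8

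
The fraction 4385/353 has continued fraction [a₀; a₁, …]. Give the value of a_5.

4385 ÷ 353 → quotient 12, remainder 149
353 ÷ 149 → quotient 2, remainder 55
149 ÷ 55 → quotient 2, remainder 39
55 ÷ 39 → quotient 1, remainder 16
39 ÷ 16 → quotient 2, remainder 7
16 ÷ 7 → quotient 2, remainder 2

2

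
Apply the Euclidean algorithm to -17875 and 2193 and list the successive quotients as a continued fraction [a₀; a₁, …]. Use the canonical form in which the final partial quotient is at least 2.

Apply division with remainder until the remainder is 0:
-17875 = -9·2193 + 1862, so a_0 = -9
2193 = 1·1862 + 331, so a_1 = 1
1862 = 5·331 + 207, so a_2 = 5
331 = 1·207 + 124, so a_3 = 1
207 = 1·124 + 83, so a_4 = 1
124 = 1·83 + 41, so a_5 = 1
83 = 2·41 + 1, so a_6 = 2
41 = 41·1 + 0, so a_7 = 41

[-9; 1, 5, 1, 1, 1, 2, 41]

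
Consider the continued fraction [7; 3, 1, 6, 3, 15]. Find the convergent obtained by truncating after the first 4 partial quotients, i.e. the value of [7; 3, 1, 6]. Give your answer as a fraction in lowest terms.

a_0 = 7: 7/1
a_1 = 3: 22/3
a_2 = 1: 29/4
a_3 = 6: 196/27

196/27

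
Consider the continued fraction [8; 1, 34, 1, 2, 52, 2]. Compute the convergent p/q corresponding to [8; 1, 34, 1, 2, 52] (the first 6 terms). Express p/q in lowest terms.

Work from the innermost term outward:
Start with 52.
2 + 1/(52/1) = 2 + 1/52 = 105/52
1 + 1/(105/52) = 1 + 52/105 = 157/105
34 + 1/(157/105) = 34 + 105/157 = 5443/157
1 + 1/(5443/157) = 1 + 157/5443 = 5600/5443
8 + 1/(5600/5443) = 8 + 5443/5600 = 50243/5600

50243/5600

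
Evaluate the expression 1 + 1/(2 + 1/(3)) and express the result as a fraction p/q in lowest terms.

10/7

Compute successive convergents:
a_0 = 1: 1/1
a_1 = 2: 3/2
a_2 = 3: 10/7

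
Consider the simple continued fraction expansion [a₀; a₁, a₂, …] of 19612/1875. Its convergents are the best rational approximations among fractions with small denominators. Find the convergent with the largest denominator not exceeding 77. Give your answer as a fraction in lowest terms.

List convergents until the denominator exceeds the bound:
a_0 = 10: 10/1  (≤ bound)
a_1 = 2: 21/2  (≤ bound)
a_2 = 5: 115/11  (≤ bound)
a_3 = 1: 136/13  (≤ bound)
a_4 = 2: 387/37  (≤ bound)
a_5 = 2: 910/87  (> 77, stop)

387/37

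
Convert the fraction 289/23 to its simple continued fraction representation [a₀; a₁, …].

Run the Euclidean algorithm, recording each quotient:
289 ÷ 23 → quotient 12, remainder 13
23 ÷ 13 → quotient 1, remainder 10
13 ÷ 10 → quotient 1, remainder 3
10 ÷ 3 → quotient 3, remainder 1
3 ÷ 1 → quotient 3, remainder 0

[12; 1, 1, 3, 3]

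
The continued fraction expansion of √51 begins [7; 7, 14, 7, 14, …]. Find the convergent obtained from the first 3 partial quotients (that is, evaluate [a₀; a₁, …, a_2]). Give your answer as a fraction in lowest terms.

707/99

Start with 14.
7 + 1/(14/1) = 7 + 1/14 = 99/14
7 + 1/(99/14) = 7 + 14/99 = 707/99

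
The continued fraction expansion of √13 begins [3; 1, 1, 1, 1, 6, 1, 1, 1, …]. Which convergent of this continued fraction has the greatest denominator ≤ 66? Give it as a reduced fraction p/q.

List convergents until the denominator exceeds the bound:
a_0 = 3: 3/1  (≤ bound)
a_1 = 1: 4/1  (≤ bound)
a_2 = 1: 7/2  (≤ bound)
a_3 = 1: 11/3  (≤ bound)
a_4 = 1: 18/5  (≤ bound)
a_5 = 6: 119/33  (≤ bound)
a_6 = 1: 137/38  (≤ bound)
a_7 = 1: 256/71  (> 66, stop)

137/38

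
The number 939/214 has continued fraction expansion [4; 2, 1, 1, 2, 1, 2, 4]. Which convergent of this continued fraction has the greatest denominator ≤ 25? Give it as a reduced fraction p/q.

79/18

List convergents until the denominator exceeds the bound:
a_0 = 4: 4/1  (≤ bound)
a_1 = 2: 9/2  (≤ bound)
a_2 = 1: 13/3  (≤ bound)
a_3 = 1: 22/5  (≤ bound)
a_4 = 2: 57/13  (≤ bound)
a_5 = 1: 79/18  (≤ bound)
a_6 = 2: 215/49  (> 25, stop)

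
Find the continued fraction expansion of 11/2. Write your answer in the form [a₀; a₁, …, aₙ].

[5; 2]

11 = 5·2 + 1, so a_0 = 5
2 = 2·1 + 0, so a_1 = 2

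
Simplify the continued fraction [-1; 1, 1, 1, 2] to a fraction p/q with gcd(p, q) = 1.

Build up convergents one term at a time:
a_0 = -1: -1/1
a_1 = 1: 0/1
a_2 = 1: -1/2
a_3 = 1: -1/3
a_4 = 2: -3/8

-3/8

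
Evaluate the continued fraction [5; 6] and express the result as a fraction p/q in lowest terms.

31/6

Start with 6.
5 + 1/(6/1) = 5 + 1/6 = 31/6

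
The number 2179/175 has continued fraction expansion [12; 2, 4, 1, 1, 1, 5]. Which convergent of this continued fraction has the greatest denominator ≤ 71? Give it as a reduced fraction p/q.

List convergents until the denominator exceeds the bound:
a_0 = 12: 12/1  (≤ bound)
a_1 = 2: 25/2  (≤ bound)
a_2 = 4: 112/9  (≤ bound)
a_3 = 1: 137/11  (≤ bound)
a_4 = 1: 249/20  (≤ bound)
a_5 = 1: 386/31  (≤ bound)
a_6 = 5: 2179/175  (> 71, stop)

386/31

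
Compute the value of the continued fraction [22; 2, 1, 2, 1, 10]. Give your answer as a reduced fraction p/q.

2639/118

Start with 10.
1 + 1/(10/1) = 1 + 1/10 = 11/10
2 + 1/(11/10) = 2 + 10/11 = 32/11
1 + 1/(32/11) = 1 + 11/32 = 43/32
2 + 1/(43/32) = 2 + 32/43 = 118/43
22 + 1/(118/43) = 22 + 43/118 = 2639/118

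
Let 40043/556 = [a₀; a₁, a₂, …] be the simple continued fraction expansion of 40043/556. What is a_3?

1

Repeatedly divide and take the remainder:
40043 = 72·556 + 11, so a_0 = 72
556 = 50·11 + 6, so a_1 = 50
11 = 1·6 + 5, so a_2 = 1
6 = 1·5 + 1, so a_3 = 1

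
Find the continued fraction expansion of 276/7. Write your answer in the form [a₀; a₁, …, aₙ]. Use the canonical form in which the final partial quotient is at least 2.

Apply division with remainder until the remainder is 0:
⌊276/7⌋ = 39, remainder 3
⌊7/3⌋ = 2, remainder 1
⌊3/1⌋ = 3, remainder 0

[39; 2, 3]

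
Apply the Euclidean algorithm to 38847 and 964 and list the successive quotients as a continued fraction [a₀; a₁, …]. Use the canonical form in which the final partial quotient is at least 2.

⌊38847/964⌋ = 40, remainder 287
⌊964/287⌋ = 3, remainder 103
⌊287/103⌋ = 2, remainder 81
⌊103/81⌋ = 1, remainder 22
⌊81/22⌋ = 3, remainder 15
⌊22/15⌋ = 1, remainder 7
⌊15/7⌋ = 2, remainder 1
⌊7/1⌋ = 7, remainder 0

[40; 3, 2, 1, 3, 1, 2, 7]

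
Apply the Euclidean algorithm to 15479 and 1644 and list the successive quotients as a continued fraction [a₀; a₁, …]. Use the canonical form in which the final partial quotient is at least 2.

[9; 2, 2, 2, 5, 3, 2, 3]

15479 ÷ 1644 → quotient 9, remainder 683
1644 ÷ 683 → quotient 2, remainder 278
683 ÷ 278 → quotient 2, remainder 127
278 ÷ 127 → quotient 2, remainder 24
127 ÷ 24 → quotient 5, remainder 7
24 ÷ 7 → quotient 3, remainder 3
7 ÷ 3 → quotient 2, remainder 1
3 ÷ 1 → quotient 3, remainder 0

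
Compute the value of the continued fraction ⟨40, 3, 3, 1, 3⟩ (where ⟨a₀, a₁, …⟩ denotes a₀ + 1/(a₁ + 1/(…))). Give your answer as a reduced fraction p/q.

Start with 3.
1 + 1/(3/1) = 1 + 1/3 = 4/3
3 + 1/(4/3) = 3 + 3/4 = 15/4
3 + 1/(15/4) = 3 + 4/15 = 49/15
40 + 1/(49/15) = 40 + 15/49 = 1975/49

1975/49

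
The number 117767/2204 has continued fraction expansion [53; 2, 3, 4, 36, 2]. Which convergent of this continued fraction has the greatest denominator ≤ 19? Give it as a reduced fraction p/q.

a_0 = 53: 53/1  (≤ bound)
a_1 = 2: 107/2  (≤ bound)
a_2 = 3: 374/7  (≤ bound)
a_3 = 4: 1603/30  (> 19, stop)

374/7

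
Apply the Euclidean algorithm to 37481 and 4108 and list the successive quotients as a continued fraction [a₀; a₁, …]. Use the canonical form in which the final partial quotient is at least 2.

Run the Euclidean algorithm, recording each quotient:
37481 ÷ 4108 → quotient 9, remainder 509
4108 ÷ 509 → quotient 8, remainder 36
509 ÷ 36 → quotient 14, remainder 5
36 ÷ 5 → quotient 7, remainder 1
5 ÷ 1 → quotient 5, remainder 0

[9; 8, 14, 7, 5]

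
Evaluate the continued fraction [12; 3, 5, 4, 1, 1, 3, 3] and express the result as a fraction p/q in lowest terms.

Start with 3.
3 + 1/(3/1) = 3 + 1/3 = 10/3
1 + 1/(10/3) = 1 + 3/10 = 13/10
1 + 1/(13/10) = 1 + 10/13 = 23/13
4 + 1/(23/13) = 4 + 13/23 = 105/23
5 + 1/(105/23) = 5 + 23/105 = 548/105
3 + 1/(548/105) = 3 + 105/548 = 1749/548
12 + 1/(1749/548) = 12 + 548/1749 = 21536/1749

21536/1749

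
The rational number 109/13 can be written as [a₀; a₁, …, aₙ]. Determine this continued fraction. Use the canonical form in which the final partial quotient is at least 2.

[8; 2, 1, 1, 2]

109 ÷ 13 → quotient 8, remainder 5
13 ÷ 5 → quotient 2, remainder 3
5 ÷ 3 → quotient 1, remainder 2
3 ÷ 2 → quotient 1, remainder 1
2 ÷ 1 → quotient 2, remainder 0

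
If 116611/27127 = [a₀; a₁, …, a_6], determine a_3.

1

Run the Euclidean algorithm, recording each quotient:
116611 = 4·27127 + 8103, so a_0 = 4
27127 = 3·8103 + 2818, so a_1 = 3
8103 = 2·2818 + 2467, so a_2 = 2
2818 = 1·2467 + 351, so a_3 = 1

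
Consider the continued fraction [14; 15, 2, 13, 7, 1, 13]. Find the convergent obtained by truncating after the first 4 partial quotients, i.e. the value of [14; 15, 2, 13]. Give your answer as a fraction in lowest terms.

Start with 13.
2 + 1/(13/1) = 2 + 1/13 = 27/13
15 + 1/(27/13) = 15 + 13/27 = 418/27
14 + 1/(418/27) = 14 + 27/418 = 5879/418

5879/418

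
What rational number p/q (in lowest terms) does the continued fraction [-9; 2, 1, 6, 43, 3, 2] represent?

-52601/6081

a_0 = -9: -9/1
a_1 = 2: -17/2
a_2 = 1: -26/3
a_3 = 6: -173/20
a_4 = 43: -7465/863
a_5 = 3: -22568/2609
a_6 = 2: -52601/6081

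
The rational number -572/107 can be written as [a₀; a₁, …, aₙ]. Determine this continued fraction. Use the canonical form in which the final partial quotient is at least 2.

⌊-572/107⌋ = -6, remainder 70
⌊107/70⌋ = 1, remainder 37
⌊70/37⌋ = 1, remainder 33
⌊37/33⌋ = 1, remainder 4
⌊33/4⌋ = 8, remainder 1
⌊4/1⌋ = 4, remainder 0

[-6; 1, 1, 1, 8, 4]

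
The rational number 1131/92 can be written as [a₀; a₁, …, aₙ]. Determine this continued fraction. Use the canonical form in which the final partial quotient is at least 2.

[12; 3, 2, 2, 5]

1131 ÷ 92 → quotient 12, remainder 27
92 ÷ 27 → quotient 3, remainder 11
27 ÷ 11 → quotient 2, remainder 5
11 ÷ 5 → quotient 2, remainder 1
5 ÷ 1 → quotient 5, remainder 0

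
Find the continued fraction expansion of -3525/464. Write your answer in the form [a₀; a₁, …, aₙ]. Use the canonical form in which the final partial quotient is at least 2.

[-8; 2, 2, 12, 1, 6]

-3525 ÷ 464 → quotient -8, remainder 187
464 ÷ 187 → quotient 2, remainder 90
187 ÷ 90 → quotient 2, remainder 7
90 ÷ 7 → quotient 12, remainder 6
7 ÷ 6 → quotient 1, remainder 1
6 ÷ 1 → quotient 6, remainder 0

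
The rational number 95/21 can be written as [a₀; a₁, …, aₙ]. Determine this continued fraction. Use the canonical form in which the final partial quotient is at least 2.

Repeatedly divide and take the remainder:
⌊95/21⌋ = 4, remainder 11
⌊21/11⌋ = 1, remainder 10
⌊11/10⌋ = 1, remainder 1
⌊10/1⌋ = 10, remainder 0

[4; 1, 1, 10]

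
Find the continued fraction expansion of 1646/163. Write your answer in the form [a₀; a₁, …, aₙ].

[10; 10, 5, 3]

⌊1646/163⌋ = 10, remainder 16
⌊163/16⌋ = 10, remainder 3
⌊16/3⌋ = 5, remainder 1
⌊3/1⌋ = 3, remainder 0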